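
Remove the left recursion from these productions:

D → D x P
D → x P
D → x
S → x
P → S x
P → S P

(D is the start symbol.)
D → x P D'
D → x D'
D' → x P D'
D' → ε
S → x
P → S x
P → S P

D is directly left-recursive. The standard transformation for
  A → A α₁ | ... | A α_m | β₁ | ... | β_n
is
  A  → β₁ A' | ... | β_n A'
  A' → α₁ A' | ... | α_m A' | ε

D → x P becomes D → x P D'
D → x becomes D → x D'
D → D x P becomes D' → x P D'
Add D' → ε

Productions for other non-terminals are unchanged:
  S → x
  P → S x
  P → S P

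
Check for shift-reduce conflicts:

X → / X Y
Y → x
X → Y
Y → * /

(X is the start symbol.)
No shift-reduce conflicts

A shift-reduce conflict occurs when an LR(0) state has both:
  - a complete (reduce) item [A → α .] (dot at the end), and
  - a shift item [B → β . c γ] (dot before a terminal).

Augment with X' → X and build the canonical LR(0) collection (I0 = CLOSURE({[X' → . X]}), then GOTO on every symbol after a dot until no new states appear). It has 9 states:
  I0: { [X → . / X Y], [X → . Y], [X' → . X], [Y → . * /], [Y → . x] }  — shift
  I1: { [Y → * . /] }  — shift
  I2: { [X → . / X Y], [X → . Y], [X → / . X Y], [Y → . * /], [Y → . x] }  — shift
  I3: { [X' → X .] }  — accept
  I4: { [X → Y .] }  — reduce
  I5: { [Y → x .] }  — reduce
  I6: { [X → / X . Y], [Y → . * /], [Y → . x] }  — shift
  I7: { [X → / X Y .] }  — reduce
  I8: { [Y → * / .] }  — reduce

No state contains both a complete item and a shift item.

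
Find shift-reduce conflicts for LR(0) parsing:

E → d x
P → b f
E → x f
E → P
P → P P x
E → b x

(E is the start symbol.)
Yes — I2: [E → P .] vs [P → . b f]

A shift-reduce conflict occurs when an LR(0) state has both:
  - a complete (reduce) item [A → α .] (dot at the end), and
  - a shift item [B → β . c γ] (dot before a terminal).

Augment with E' → E and build the canonical LR(0) collection (I0 = CLOSURE({[E' → . E]}), then GOTO on every symbol after a dot until no new states appear). It has 13 states:
  I0: { [E → . P], [E → . b x], [E → . d x], [E → . x f], [E' → . E], [P → . P P x], [P → . b f] }  — shift
  I1: { [E' → E .] }  — accept
  I2: { [E → P .], [P → . P P x], [P → . b f], [P → P . P x] }  — shift, reduce
  I3: { [E → b . x], [P → b . f] }  — shift
  I4: { [E → d . x] }  — shift
  I5: { [E → x . f] }  — shift
  I6: { [E → x f .] }  — reduce
  I7: { [E → d x .] }  — reduce
  I8: { [P → b f .] }  — reduce
  I9: { [E → b x .] }  — reduce
  I10: { [P → . P P x], [P → . b f], [P → P . P x], [P → P P . x] }  — shift
  I11: { [P → b . f] }  — shift
  I12: { [P → P P x .] }  — reduce

I2 contains reduce item [E → P .] and shift item [P → . b f] — shift-reduce conflict.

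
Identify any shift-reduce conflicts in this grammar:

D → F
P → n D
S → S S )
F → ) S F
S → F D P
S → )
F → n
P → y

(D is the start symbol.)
Yes — I5: [S → ) .] vs [F → . ) S F]; I8: [F → ) S F .] vs [F → . ) S F]; I10: [S → ) .] vs [F → . ) S F]

A shift-reduce conflict occurs when an LR(0) state has both:
  - a complete (reduce) item [A → α .] (dot at the end), and
  - a shift item [B → β . c γ] (dot before a terminal).

Augment with D' → D and build the canonical LR(0) collection (I0 = CLOSURE({[D' → . D]}), then GOTO on every symbol after a dot until no new states appear). It has 16 states:
  I0: { [D → . F], [D' → . D], [F → . ) S F], [F → . n] }  — shift
  I1: { [F → ) . S F], [F → . ) S F], [F → . n], [S → . )], [S → . F D P], [S → . S S )] }  — shift
  I2: { [D' → D .] }  — accept
  I3: { [D → F .] }  — reduce
  I4: { [F → n .] }  — reduce
  I5: { [F → ) . S F], [F → . ) S F], [F → . n], [S → ) .], [S → . )], [S → . F D P], [S → . S S )] }  — shift, reduce
  I6: { [D → . F], [F → . ) S F], [F → . n], [S → F . D P] }  — shift
  I7: { [F → ) S . F], [F → . ) S F], [F → . n], [S → . )], [S → . F D P], [S → . S S )], [S → S . S )] }  — shift
  I8: { [D → . F], [F → ) S F .], [F → . ) S F], [F → . n], [S → F . D P] }  — shift, reduce
  I9: { [F → . ) S F], [F → . n], [S → . )], [S → . F D P], [S → . S S )], [S → S . S )], [S → S S . )] }  — shift
  I10: { [F → ) . S F], [F → . ) S F], [F → . n], [S → ) .], [S → . )], [S → . F D P], [S → . S S )], [S → S S ) .] }  — shift, 2 reduces
  I11: { [P → . n D], [P → . y], [S → F D . P] }  — shift
  I12: { [S → F D P .] }  — reduce
  I13: { [D → . F], [F → . ) S F], [F → . n], [P → n . D] }  — shift
  I14: { [P → y .] }  — reduce
  I15: { [P → n D .] }  — reduce

I5 contains reduce item [S → ) .] and shift items [F → . ) S F], [F → . n], [S → . )] — shift-reduce conflict.
I8 contains reduce item [F → ) S F .] and shift items [F → . ) S F], [F → . n] — shift-reduce conflict.
I10 contains reduce items [S → ) .], [S → S S ) .] and shift items [F → . ) S F], [F → . n], [S → . )] — shift-reduce conflict.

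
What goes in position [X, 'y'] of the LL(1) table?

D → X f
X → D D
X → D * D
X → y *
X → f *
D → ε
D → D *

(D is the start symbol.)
X → D D, X → D * D, X → y *

To find M[X, 'y'], we find productions for X where 'y' is in the predict set (PREDICT(N → α) = (FIRST(α) \ {ε}) ∪ (FOLLOW(N) if α ⇒* ε)).

Relevant sets:
  FIRST(D) = { '*', 'f', 'y', ε }
  FOLLOW(X) = { 'f' }

X → D D: PREDICT = { '*', 'f', 'y' }
  'y' is in predict set, so this production goes in M[X, 'y']
X → D * D: PREDICT = { '*', 'f', 'y' }
  'y' is in predict set, so this production goes in M[X, 'y']
X → y *: PREDICT = { 'y' }
  'y' is in predict set, so this production goes in M[X, 'y']
X → f *: PREDICT = { 'f' }

M[X, 'y'] = X → D D, X → D * D, X → y *  (a multiply-defined cell — the grammar is not LL(1))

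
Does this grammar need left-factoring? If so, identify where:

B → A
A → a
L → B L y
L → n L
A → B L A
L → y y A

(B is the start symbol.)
No, left-factoring is not needed

Left-factoring is needed when two productions for the same non-terminal
share a common prefix on the right-hand side.

Productions for A:
  A → a
  A → B L A
Productions for L:
  L → B L y
  L → n L
  L → y y A

No common prefixes found.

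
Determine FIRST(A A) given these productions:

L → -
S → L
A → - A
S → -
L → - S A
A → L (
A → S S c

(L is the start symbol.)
{ '-' }

FIRST sets of the non-terminals involved (from the grammar, by fixed-point iteration):
  FIRST(A) = { '-' }

To compute FIRST(A A), process the symbols left to right:
Symbol A is a non-terminal. Add FIRST(A) \ {ε} = { '-' }
A is not nullable (ε ∉ FIRST(A)), so stop here.
FIRST(A A) = { '-' }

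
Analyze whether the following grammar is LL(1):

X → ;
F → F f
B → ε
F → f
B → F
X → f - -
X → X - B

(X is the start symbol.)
No. Predict set conflict for X: { ';' }

A grammar is LL(1) if for each non-terminal N with multiple productions, the predict sets of those productions are pairwise disjoint, where PREDICT(N → α) = (FIRST(α) \ {ε}) ∪ (FOLLOW(N) if α ⇒* ε).

Relevant sets:
  FIRST(X) = { ';', 'f' }
  FIRST(F) = { 'f' }
  FOLLOW(B) = { $, '-' }

For X:
  PREDICT(X → ';') = { ';' }
  PREDICT(X → f '-' '-') = { 'f' }
  PREDICT(X → X '-' B) = { ';', 'f' }
For F:
  PREDICT(F → F f) = { 'f' }
  PREDICT(F → f) = { 'f' }
For B:
  PREDICT(B → ε) = { $, '-' }
  PREDICT(B → F) = { 'f' }

Conflict found: Predict set conflict for X: { ';' }
The grammar is NOT LL(1).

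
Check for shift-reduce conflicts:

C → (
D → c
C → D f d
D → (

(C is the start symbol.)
No shift-reduce conflicts

A shift-reduce conflict occurs when an LR(0) state has both:
  - a complete (reduce) item [A → α .] (dot at the end), and
  - a shift item [B → β . c γ] (dot before a terminal).

Augment with C' → C and build the canonical LR(0) collection (I0 = CLOSURE({[C' → . C]}), then GOTO on every symbol after a dot until no new states appear). It has 7 states:
  I0: { [C → . (], [C → . D f d], [C' → . C], [D → . (], [D → . c] }  — shift
  I1: { [C → ( .], [D → ( .] }  — 2 reduces
  I2: { [C' → C .] }  — accept
  I3: { [C → D . f d] }  — shift
  I4: { [D → c .] }  — reduce
  I5: { [C → D f . d] }  — shift
  I6: { [C → D f d .] }  — reduce

No state contains both a complete item and a shift item.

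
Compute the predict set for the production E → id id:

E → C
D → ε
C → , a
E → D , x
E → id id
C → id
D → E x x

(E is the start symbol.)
PREDICT(E → id id) = (FIRST(RHS) \ {ε}) ∪ (FOLLOW(E) if ε ∈ FIRST(RHS), i.e. RHS ⇒* ε)
FIRST(id id) = { 'id' }
ε ∉ FIRST(id id), so FOLLOW(E) is not added.
PREDICT(E → id id) = { 'id' }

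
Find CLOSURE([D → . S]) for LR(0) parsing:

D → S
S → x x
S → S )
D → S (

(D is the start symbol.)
{ [D → . S], [S → . S )], [S → . x x] }

Start with: [D → . S]
  [D → . S] has the dot before S: add [S → . x x], [S → . S )]
No further items can be added.

CLOSURE = { [D → . S], [S → . S )], [S → . x x] }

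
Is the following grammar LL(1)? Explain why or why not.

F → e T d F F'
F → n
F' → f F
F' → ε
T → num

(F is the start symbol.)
No. Predict set conflict for F': { 'f' }

Relevant sets:
  FOLLOW(F') = { $, 'f' }

For F:
  PREDICT(F → e T d F F') = { 'e' }
  PREDICT(F → n) = { 'n' }
For F':
  PREDICT(F' → f F) = { 'f' }
  PREDICT(F' → ε) = { $, 'f' }
T has a single production, so nothing to check there.

Conflict found: Predict set conflict for F': { 'f' }
The grammar is NOT LL(1).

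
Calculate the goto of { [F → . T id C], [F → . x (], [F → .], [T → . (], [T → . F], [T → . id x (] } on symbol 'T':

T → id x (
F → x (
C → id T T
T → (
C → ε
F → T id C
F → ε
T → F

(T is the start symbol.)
GOTO(I, 'T') = CLOSURE({ [A → αX.β] : [A → α.Xβ] ∈ I, X = 'T' })

Items with dot before 'T', with the dot advanced:
  [F → . T id C] → [F → T . id C]
Closure adds nothing (no advanced item has the dot before a non-terminal).

GOTO = { [F → T . id C] }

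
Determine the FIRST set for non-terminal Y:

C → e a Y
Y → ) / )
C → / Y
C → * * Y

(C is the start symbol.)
{ ')' }

To compute FIRST(Y), examine every production with Y on the left-hand side, reading each right-hand side left to right until a non-nullable symbol is reached.

From Y → ) / ):
  - ')' is a terminal: add ')' and stop

Collecting: FIRST(Y) = { ')' }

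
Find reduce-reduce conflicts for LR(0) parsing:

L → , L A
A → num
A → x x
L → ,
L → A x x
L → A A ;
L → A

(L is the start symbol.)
Yes — I9: [A → x x .] vs [L → A x x .]

Augment with L' → L and build the canonical LR(0) collection (I0 = CLOSURE({[L' → . L]}), then GOTO on every symbol after a dot until no new states appear). It has 13 states:
  I0: { [A → . num], [A → . x x], [L → . , L A], [L → . ,], [L → . A A ;], [L → . A x x], [L → . A], [L' → . L] }  — shift
  I1: { [A → . num], [A → . x x], [L → , . L A], [L → , .], [L → . , L A], [L → . ,], [L → . A A ;], [L → . A x x], [L → . A] }  — shift, reduce
  I2: { [A → . num], [A → . x x], [L → A . A ;], [L → A . x x], [L → A .] }  — shift, reduce
  I3: { [L' → L .] }  — accept
  I4: { [A → num .] }  — reduce
  I5: { [A → x . x] }  — shift
  I6: { [A → x x .] }  — reduce
  I7: { [L → A A . ;] }  — shift
  I8: { [A → x . x], [L → A x . x] }  — shift
  I9: { [A → x x .], [L → A x x .] }  — 2 reduces
  I10: { [L → A A ; .] }  — reduce
  I11: { [A → . num], [A → . x x], [L → , L . A] }  — shift
  I12: { [L → , L A .] }  — reduce

I9 contains complete items [A → x x .], [L → A x x .] — reduce-reduce conflict.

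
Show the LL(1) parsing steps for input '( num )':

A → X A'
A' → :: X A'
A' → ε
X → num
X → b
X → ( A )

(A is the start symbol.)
LL(1) parsing maintains a stack (initially the start symbol over $) and the input. At each step: if the stack top is a terminal, match it against the current input token; if it is a non-terminal N, replace it with the RHS of M[N, lookahead] (the unique production whose predict set contains the lookahead).

Stack is shown with the top on the left.

Stack          Input      Action
--------------------------------
A $            ( num ) $  output A → X A'
X A' $         ( num ) $  output X → ( A )
( A ) A' $     ( num ) $  match '('
A ) A' $       num ) $    output A → X A'
X A' ) A' $    num ) $    output X → num
num A' ) A' $  num ) $    match 'num'
A' ) A' $      ) $        output A' → ε
) A' $         ) $        match ')'
A' $           $          output A' → ε
$              $          accept

The string is accepted.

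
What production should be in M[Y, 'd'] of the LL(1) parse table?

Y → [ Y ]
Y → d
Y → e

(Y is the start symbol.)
To find M[Y, 'd'], we find productions for Y where 'd' is in the predict set (PREDICT(N → α) = (FIRST(α) \ {ε}) ∪ (FOLLOW(N) if α ⇒* ε)).

Y → [ Y ]: PREDICT = { '[' }
Y → d: PREDICT = { 'd' }
  'd' is in predict set, so this production goes in M[Y, 'd']
Y → e: PREDICT = { 'e' }

M[Y, 'd'] = Y → d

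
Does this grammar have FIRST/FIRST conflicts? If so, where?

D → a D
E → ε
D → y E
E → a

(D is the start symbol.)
A FIRST/FIRST conflict occurs when two productions N → α and N → β for the same non-terminal have FIRST(α) ∩ FIRST(β) ≠ ∅ (with ε ∈ FIRST of a nullable right-hand side, so two nullable alternatives also conflict).

Productions for D:
  D → a D: FIRST = { 'a' }
  D → y E: FIRST = { 'y' }
Productions for E:
  E → ε: FIRST = { ε }
  E → a: FIRST = { 'a' }

All alternatives of each non-terminal have pairwise disjoint FIRST sets.

Answer: No FIRST/FIRST conflicts.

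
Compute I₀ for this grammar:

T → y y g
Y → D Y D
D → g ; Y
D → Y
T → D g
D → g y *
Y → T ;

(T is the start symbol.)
{ [D → . Y], [D → . g ; Y], [D → . g y *], [T → . D g], [T → . y y g], [T' → . T], [Y → . D Y D], [Y → . T ;] }

First, augment the grammar with T' → T
I₀ = CLOSURE({ [T' → . T] }):
  [T' → . T] has the dot before T: add [T → . y y g], [T → . D g]
  [T → . D g] has the dot before D: add [D → . g ; Y], [D → . Y], [D → . g y *]
  [D → . Y] has the dot before Y: add [Y → . D Y D], [Y → . T ;]
No further items can be added.

I₀ = { [D → . Y], [D → . g ; Y], [D → . g y *], [T → . D g], [T → . y y g], [T' → . T], [Y → . D Y D], [Y → . T ;] }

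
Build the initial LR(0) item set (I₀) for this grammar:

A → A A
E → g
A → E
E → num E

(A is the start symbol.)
{ [A → . A A], [A → . E], [A' → . A], [E → . g], [E → . num E] }

First, augment the grammar with A' → A
I₀ = CLOSURE({ [A' → . A] }):
  [A' → . A] has the dot before A: add [A → . A A], [A → . E]
  [A → . E] has the dot before E: add [E → . g], [E → . num E]
No further items can be added.

I₀ = { [A → . A A], [A → . E], [A' → . A], [E → . g], [E → . num E] }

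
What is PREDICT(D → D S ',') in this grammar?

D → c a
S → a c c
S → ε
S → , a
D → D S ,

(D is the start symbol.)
PREDICT(D → D S ',') = (FIRST(RHS) \ {ε}) ∪ (FOLLOW(D) if ε ∈ FIRST(RHS), i.e. RHS ⇒* ε)
FIRST(D) = { 'c' }
FIRST(D S ',') = { 'c' }
ε ∉ FIRST(D S ','), so FOLLOW(D) is not added.
PREDICT(D → D S ',') = { 'c' }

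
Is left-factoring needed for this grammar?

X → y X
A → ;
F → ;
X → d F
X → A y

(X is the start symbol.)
No, left-factoring is not needed

Left-factoring is needed when two productions for the same non-terminal
share a common prefix on the right-hand side.

Productions for X:
  X → y X
  X → d F
  X → A y

No common prefixes found.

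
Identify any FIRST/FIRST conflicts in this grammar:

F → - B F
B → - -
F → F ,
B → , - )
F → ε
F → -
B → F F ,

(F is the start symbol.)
Yes. F → '-' B F / F → F ',' on { '-' }; F → '-' B F / F → '-' on { '-' }; F → F ',' / F → '-' on { '-' }; B → '-' '-' / B → F F ',' on { '-' }; B → ',' '-' ')' / B → F F ',' on { ',' }

A FIRST/FIRST conflict occurs when two productions N → α and N → β for the same non-terminal have FIRST(α) ∩ FIRST(β) ≠ ∅ (with ε ∈ FIRST of a nullable right-hand side, so two nullable alternatives also conflict).

FIRST sets of the non-terminals at (or reachable through a nullable prefix from) the front of some alternative:
  FIRST(F) = { ',', '-', ε }

Productions for F:
  F → - B F: FIRST = { '-' }
  F → F ,: FIRST = { ',', '-' }
  F → ε: FIRST = { ε }
  F → -: FIRST = { '-' }
Productions for B:
  B → - -: FIRST = { '-' }
  B → , - ): FIRST = { ',' }
  B → F F ,: FIRST = { ',', '-' }

Conflict for F: F → - B F and F → F ,
  Overlap: { '-' }
Conflict for F: F → - B F and F → -
  Overlap: { '-' }
Conflict for F: F → F , and F → -
  Overlap: { '-' }
Conflict for B: B → - - and B → F F ,
  Overlap: { '-' }
Conflict for B: B → , - ) and B → F F ,
  Overlap: { ',' }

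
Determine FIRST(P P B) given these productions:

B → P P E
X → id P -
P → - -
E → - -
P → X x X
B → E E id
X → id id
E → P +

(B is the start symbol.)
{ '-', 'id' }

FIRST sets of the non-terminals involved (from the grammar, by fixed-point iteration):
  FIRST(P) = { '-', 'id' }

To compute FIRST(P P B), process the symbols left to right:
Symbol P is a non-terminal. Add FIRST(P) \ {ε} = { '-', 'id' }
P is not nullable (ε ∉ FIRST(P)), so stop here.
FIRST(P P B) = { '-', 'id' }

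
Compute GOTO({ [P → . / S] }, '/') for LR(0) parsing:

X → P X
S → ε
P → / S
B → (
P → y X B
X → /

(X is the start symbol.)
{ [P → / . S], [S → .] }

GOTO(I, '/') = CLOSURE({ [A → αX.β] : [A → α.Xβ] ∈ I, X = '/' })

Items with dot before '/', with the dot advanced:
  [P → . / S] → [P → / . S]
Closure of the advanced items:
  [P → / . S] has the dot before S: add [S → .]

GOTO = { [P → / . S], [S → .] }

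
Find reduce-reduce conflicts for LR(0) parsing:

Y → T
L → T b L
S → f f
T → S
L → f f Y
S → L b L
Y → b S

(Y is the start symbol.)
Yes — I9: [T → S .] vs [Y → b S .]

A reduce-reduce conflict occurs when an LR(0) state has two complete items [A → α .] and [B → β .] — both call for a reduction, and with no lookahead the parser cannot choose between them.

Augment with Y' → Y and build the canonical LR(0) collection (I0 = CLOSURE({[Y' → . Y]}), then GOTO on every symbol after a dot until no new states appear). It has 15 states:
  I0: { [L → . T b L], [L → . f f Y], [S → . L b L], [S → . f f], [T → . S], [Y → . T], [Y → . b S], [Y' → . Y] }  — shift
  I1: { [S → L . b L] }  — shift
  I2: { [T → S .] }  — reduce
  I3: { [L → T . b L], [Y → T .] }  — shift, reduce
  I4: { [Y' → Y .] }  — accept
  I5: { [L → . T b L], [L → . f f Y], [S → . L b L], [S → . f f], [T → . S], [Y → b . S] }  — shift
  I6: { [L → f . f Y], [S → f . f] }  — shift
  I7: { [L → . T b L], [L → . f f Y], [L → f f . Y], [S → . L b L], [S → . f f], [S → f f .], [T → . S], [Y → . T], [Y → . b S] }  — shift, reduce
  I8: { [L → f f Y .] }  — reduce
  I9: { [T → S .], [Y → b S .] }  — 2 reduces
  I10: { [L → T . b L] }  — shift
  I11: { [L → . T b L], [L → . f f Y], [L → T b . L], [S → . L b L], [S → . f f], [T → . S] }  — shift
  I12: { [L → T b L .], [S → L . b L] }  — shift, reduce
  I13: { [L → . T b L], [L → . f f Y], [S → . L b L], [S → . f f], [S → L b . L], [T → . S] }  — shift
  I14: { [S → L . b L], [S → L b L .] }  — shift, reduce

I9 contains complete items [T → S .], [Y → b S .] — reduce-reduce conflict.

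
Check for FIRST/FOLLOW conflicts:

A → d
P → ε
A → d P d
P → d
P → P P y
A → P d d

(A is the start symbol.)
Yes. P → d with FOLLOW(P) on { 'd' }; P → P P y with FOLLOW(P) on { 'd', 'y' }

A FIRST/FOLLOW conflict occurs when a non-terminal N has a nullable alternative N → β (β ⇒* ε) and another alternative N → α with FIRST(α) ∩ FOLLOW(N) ≠ ∅: on such a lookahead the parser cannot decide between expanding α and letting N vanish via β.

Nullable non-terminals: P.
FIRST sets used below: FIRST(P) = { 'd', 'y', ε }

P: nullable alternative(s) P → ε; FOLLOW(P) = { 'd', 'y' }
  P → ε: FIRST \ {ε} = { } — this is the only nullable alternative, skip
  P → d: FIRST \ {ε} = { 'd' } — overlaps FOLLOW(P) on { 'd' }: CONFLICT
  P → P P y: FIRST \ {ε} = { 'd', 'y' } — overlaps FOLLOW(P) on { 'd', 'y' }: CONFLICT

A has no nullable alternative, so no FIRST/FOLLOW check is needed there.

So the grammar has 2 FIRST/FOLLOW conflicts (marked CONFLICT above).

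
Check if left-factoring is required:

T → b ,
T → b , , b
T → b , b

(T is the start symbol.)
Left-factoring is needed when two productions for the same non-terminal
share a common prefix on the right-hand side.

Productions for T:
  T → b ,
  T → b , , b
  T → b , b

Found common prefix 'b ,' in productions for T

Answer: Yes, T has productions with common prefix 'b ,'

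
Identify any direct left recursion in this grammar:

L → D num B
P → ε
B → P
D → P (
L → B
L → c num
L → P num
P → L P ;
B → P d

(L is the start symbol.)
L → D num B: starts with D
P → ε: starts with ε
B → P: starts with P
D → P (: starts with P
L → B: starts with B
L → c num: starts with c
L → P num: starts with P
P → L P ;: starts with L
B → P d: starts with P

No direct left recursion found.

Answer: No direct left recursion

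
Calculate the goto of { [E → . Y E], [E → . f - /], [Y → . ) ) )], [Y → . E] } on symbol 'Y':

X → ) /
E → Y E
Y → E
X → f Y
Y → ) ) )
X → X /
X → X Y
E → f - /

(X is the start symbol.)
{ [E → . Y E], [E → . f - /], [E → Y . E], [Y → . ) ) )], [Y → . E] }

GOTO(I, 'Y') = CLOSURE({ [A → αX.β] : [A → α.Xβ] ∈ I, X = 'Y' })

Items with dot before 'Y', with the dot advanced:
  [E → . Y E] → [E → Y . E]
Closure of the advanced items:
  [E → Y . E] has the dot before E: add [E → . Y E], [E → . f - /]
  [E → . Y E] has the dot before Y: add [Y → . E], [Y → . ) ) )]

GOTO = { [E → . Y E], [E → . f - /], [E → Y . E], [Y → . ) ) )], [Y → . E] }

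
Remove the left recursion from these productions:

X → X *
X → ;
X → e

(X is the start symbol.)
X is directly left-recursive. The standard transformation for
  A → A α₁ | ... | A α_m | β₁ | ... | β_n
is
  A  → β₁ A' | ... | β_n A'
  A' → α₁ A' | ... | α_m A' | ε

X → ; becomes X → ; X'
X → e becomes X → e X'
X → X * becomes X' → * X'
Add X' → ε

Resulting grammar:
X → ; X'
X → e X'
X' → * X'
X' → ε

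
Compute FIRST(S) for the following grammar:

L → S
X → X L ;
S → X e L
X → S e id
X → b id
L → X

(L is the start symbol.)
{ 'b' }

To compute FIRST(S), examine every production with S on the left-hand side, reading each right-hand side left to right until a non-nullable symbol is reached.

FIRST sets of the other non-terminals involved (by the same procedure, iterated to a fixed point):
  FIRST(X) = { 'b' }

From S → X e L:
  - X is a non-terminal: add FIRST(X) \ {ε} = { 'b' }
    X is not nullable, so stop

Collecting: FIRST(S) = { 'b' }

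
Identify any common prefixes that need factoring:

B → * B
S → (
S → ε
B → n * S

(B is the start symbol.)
No, left-factoring is not needed

Left-factoring is needed when two productions for the same non-terminal
share a common prefix on the right-hand side.

Productions for B:
  B → * B
  B → n * S
Productions for S:
  S → (
  S → ε

No common prefixes found.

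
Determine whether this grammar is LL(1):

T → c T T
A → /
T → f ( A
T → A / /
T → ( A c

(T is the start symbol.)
A grammar is LL(1) if for each non-terminal N with multiple productions, the predict sets of those productions are pairwise disjoint, where PREDICT(N → α) = (FIRST(α) \ {ε}) ∪ (FOLLOW(N) if α ⇒* ε).

Relevant sets:
  FIRST(A) = { '/' }

For T:
  PREDICT(T → c T T) = { 'c' }
  PREDICT(T → f '(' A) = { 'f' }
  PREDICT(T → A '/' '/') = { '/' }
  PREDICT(T → '(' A c) = { '(' }
A has a single production, so nothing to check there.

All predict sets are disjoint. The grammar IS LL(1).

Answer: Yes, the grammar is LL(1).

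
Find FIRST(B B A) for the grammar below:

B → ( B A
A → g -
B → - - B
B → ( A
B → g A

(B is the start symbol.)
FIRST sets of the non-terminals involved (from the grammar, by fixed-point iteration):
  FIRST(B) = { '(', '-', 'g' }

To compute FIRST(B B A), process the symbols left to right:
Symbol B is a non-terminal. Add FIRST(B) \ {ε} = { '(', '-', 'g' }
B is not nullable (ε ∉ FIRST(B)), so stop here.
FIRST(B B A) = { '(', '-', 'g' }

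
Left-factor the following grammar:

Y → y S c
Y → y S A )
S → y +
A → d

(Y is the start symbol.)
Y → y S Y'
Y' → c
Y' → A )
S → y +
A → d

Left-factoring transforms A → αβ₁ | αβ₂ into A → αA' and A' → β₁ | β₂
(α is the longest common prefix among the alternatives). Repeat until
no nonterminal has two alternatives with a common prefix.

Round 1: Y has alternatives sharing prefix 'y S'. Introduce Y': Y → y S Y'
  Add: Y' → c
  Add: Y' → A )

No remaining common prefixes — done.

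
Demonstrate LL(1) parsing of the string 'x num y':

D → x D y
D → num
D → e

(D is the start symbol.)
Stack is shown with the top on the left.

Stack    Input      Action
--------------------------
D $      x num y $  output D → x D y
x D y $  x num y $  match 'x'
D y $    num y $    output D → num
num y $  num y $    match 'num'
y $      y $        match 'y'
$        $          accept

The string is accepted.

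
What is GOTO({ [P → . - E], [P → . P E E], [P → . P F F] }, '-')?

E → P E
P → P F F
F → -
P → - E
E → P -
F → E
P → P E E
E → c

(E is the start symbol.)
GOTO(I, '-') = CLOSURE({ [A → αX.β] : [A → α.Xβ] ∈ I, X = '-' })

Items with dot before '-', with the dot advanced:
  [P → . - E] → [P → - . E]
Closure of the advanced items:
  [P → - . E] has the dot before E: add [E → . P E], [E → . P -], [E → . c]
  [E → . P E] has the dot before P: add [P → . P F F], [P → . - E], [P → . P E E]

GOTO = { [E → . P -], [E → . P E], [E → . c], [P → - . E], [P → . - E], [P → . P E E], [P → . P F F] }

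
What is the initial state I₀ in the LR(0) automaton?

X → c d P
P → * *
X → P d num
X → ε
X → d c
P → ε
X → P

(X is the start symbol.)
{ [P → . * *], [P → .], [X → . P d num], [X → . P], [X → . c d P], [X → . d c], [X → .], [X' → . X] }

First, augment the grammar with X' → X
I₀ = CLOSURE({ [X' → . X] }):
  [X' → . X] has the dot before X: add [X → . c d P], [X → . P d num], [X → .], [X → . d c], [X → . P]
  [X → . P d num] has the dot before P: add [P → . * *], [P → .]
No further items can be added.

I₀ = { [P → . * *], [P → .], [X → . P d num], [X → . P], [X → . c d P], [X → . d c], [X → .], [X' → . X] }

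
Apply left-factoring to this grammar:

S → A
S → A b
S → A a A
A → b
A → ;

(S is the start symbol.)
S → A S'
S' → ε
S' → b
S' → a A
A → b
A → ;

Left-factoring transforms A → αβ₁ | αβ₂ into A → αA' and A' → β₁ | β₂
(α is the longest common prefix among the alternatives). Repeat until
no nonterminal has two alternatives with a common prefix.

Round 1: S has alternatives sharing prefix 'A'. Introduce S': S → A S'
  Add: S' → ε
  Add: S' → b
  Add: S' → a A

No remaining common prefixes — done.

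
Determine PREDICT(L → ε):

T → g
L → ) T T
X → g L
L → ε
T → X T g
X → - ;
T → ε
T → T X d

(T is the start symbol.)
{ '-', 'd', 'g' }

PREDICT(L → ε) = (FIRST(RHS) \ {ε}) ∪ (FOLLOW(L) if ε ∈ FIRST(RHS), i.e. RHS ⇒* ε)
The right-hand side is ε (FIRST(ε) = { ε }), so the predict set is FOLLOW(L) = { '-', 'd', 'g' }
PREDICT(L → ε) = { '-', 'd', 'g' }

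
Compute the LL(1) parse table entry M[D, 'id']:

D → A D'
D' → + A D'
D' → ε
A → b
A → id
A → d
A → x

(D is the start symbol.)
To find M[D, 'id'], we find productions for D where 'id' is in the predict set (PREDICT(N → α) = (FIRST(α) \ {ε}) ∪ (FOLLOW(N) if α ⇒* ε)).

Relevant sets:
  FIRST(A) = { 'b', 'd', 'id', 'x' }

D → A D': PREDICT = { 'b', 'd', 'id', 'x' }
  'id' is in predict set, so this production goes in M[D, 'id']

M[D, 'id'] = D → A D'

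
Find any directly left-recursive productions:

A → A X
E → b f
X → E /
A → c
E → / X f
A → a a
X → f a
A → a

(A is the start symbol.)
Yes, A is left-recursive

A → A X: LEFT RECURSIVE (starts with A)
E → b f: starts with b
X → E /: starts with E
A → c: starts with c
E → / X f: starts with '/'
A → a a: starts with a
X → f a: starts with f
A → a: starts with a

The grammar has direct left recursion on: A.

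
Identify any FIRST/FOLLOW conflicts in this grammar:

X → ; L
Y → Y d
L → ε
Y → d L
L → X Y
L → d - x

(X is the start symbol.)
A FIRST/FOLLOW conflict occurs when a non-terminal N has a nullable alternative N → β (β ⇒* ε) and another alternative N → α with FIRST(α) ∩ FOLLOW(N) ≠ ∅: on such a lookahead the parser cannot decide between expanding α and letting N vanish via β.

Nullable non-terminals: L.
FIRST sets used below: FIRST(X) = { ';' }

L: nullable alternative(s) L → ε; FOLLOW(L) = { $, 'd' }
  L → ε: FIRST \ {ε} = { } — this is the only nullable alternative, skip
  L → X Y: FIRST \ {ε} = { ';' } — disjoint from FOLLOW(L)
  L → d - x: FIRST \ {ε} = { 'd' } — overlaps FOLLOW(L) on { 'd' }: CONFLICT

X, Y have no nullable alternative, so no FIRST/FOLLOW check is needed there.

So the grammar has 1 FIRST/FOLLOW conflict (marked CONFLICT above).

Answer: Yes. L → d '-' x with FOLLOW(L) on { 'd' }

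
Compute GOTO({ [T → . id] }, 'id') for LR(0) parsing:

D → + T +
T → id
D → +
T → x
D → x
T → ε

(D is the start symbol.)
{ [T → id .] }

GOTO(I, 'id') = CLOSURE({ [A → αX.β] : [A → α.Xβ] ∈ I, X = 'id' })

Items with dot before 'id', with the dot advanced:
  [T → . id] → [T → id .]
Closure adds nothing (no advanced item has the dot before a non-terminal).

GOTO = { [T → id .] }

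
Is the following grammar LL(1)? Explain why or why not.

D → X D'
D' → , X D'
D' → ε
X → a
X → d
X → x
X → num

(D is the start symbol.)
Yes, the grammar is LL(1).

Relevant sets:
  FOLLOW(D') = { $ }

For D':
  PREDICT(D' → ',' X D') = { ',' }
  PREDICT(D' → ε) = { $ }
For X:
  PREDICT(X → a) = { 'a' }
  PREDICT(X → d) = { 'd' }
  PREDICT(X → x) = { 'x' }
  PREDICT(X → num) = { 'num' }
D has a single production, so nothing to check there.

All predict sets are disjoint. The grammar IS LL(1).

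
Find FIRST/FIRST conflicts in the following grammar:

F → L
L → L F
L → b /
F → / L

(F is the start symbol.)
A FIRST/FIRST conflict occurs when two productions N → α and N → β for the same non-terminal have FIRST(α) ∩ FIRST(β) ≠ ∅ (with ε ∈ FIRST of a nullable right-hand side, so two nullable alternatives also conflict).

FIRST sets of the non-terminals at (or reachable through a nullable prefix from) the front of some alternative:
  FIRST(L) = { 'b' }

Productions for F:
  F → L: FIRST = { 'b' }
  F → / L: FIRST = { '/' }
Productions for L:
  L → L F: FIRST = { 'b' }
  L → b /: FIRST = { 'b' }

Conflict for L: L → L F and L → b /
  Overlap: { 'b' }

Answer: Yes. L → L F / L → b '/' on { 'b' }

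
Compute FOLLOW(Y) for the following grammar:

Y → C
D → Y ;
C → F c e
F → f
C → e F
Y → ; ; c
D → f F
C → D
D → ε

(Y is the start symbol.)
{ $, ';' }

To compute FOLLOW(Y), find every occurrence of Y on a right-hand side N → α Y β: add FIRST(β) \ {ε}, and if β is empty or nullable also add FOLLOW(N). Iterate to a fixed point.

Y is the start symbol, so $ ∈ FOLLOW(Y).
In D → Y ;: Y is followed by ';', add FIRST(';') \ {ε} = { ';' }

Taking the union: FOLLOW(Y) = { $, ';' }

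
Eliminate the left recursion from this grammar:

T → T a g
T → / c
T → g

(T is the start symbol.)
T → / c T'
T → g T'
T' → a g T'
T' → ε

T is directly left-recursive. The standard transformation for
  A → A α₁ | ... | A α_m | β₁ | ... | β_n
is
  A  → β₁ A' | ... | β_n A'
  A' → α₁ A' | ... | α_m A' | ε

T → / c becomes T → / c T'
T → g becomes T → g T'
T → T a g becomes T' → a g T'
Add T' → ε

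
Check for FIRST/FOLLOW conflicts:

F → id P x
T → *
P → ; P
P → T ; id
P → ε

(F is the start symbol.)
No FIRST/FOLLOW conflicts.

A FIRST/FOLLOW conflict occurs when a non-terminal N has a nullable alternative N → β (β ⇒* ε) and another alternative N → α with FIRST(α) ∩ FOLLOW(N) ≠ ∅: on such a lookahead the parser cannot decide between expanding α and letting N vanish via β.

Nullable non-terminals: P.
FIRST sets used below: FIRST(T) = { '*' }

P: nullable alternative(s) P → ε; FOLLOW(P) = { 'x' }
  P → ; P: FIRST \ {ε} = { ';' } — disjoint from FOLLOW(P)
  P → T ; id: FIRST \ {ε} = { '*' } — disjoint from FOLLOW(P)
  P → ε: FIRST \ {ε} = { } — this is the only nullable alternative, skip

F, T have no nullable alternative, so no FIRST/FOLLOW check is needed there.

No FIRST/FOLLOW conflicts found.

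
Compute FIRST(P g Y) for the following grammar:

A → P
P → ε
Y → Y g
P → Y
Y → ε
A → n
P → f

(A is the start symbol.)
{ 'f', 'g' }

FIRST sets of the non-terminals involved (from the grammar, by fixed-point iteration):
  FIRST(P) = { 'f', 'g', ε }

To compute FIRST(P g Y), process the symbols left to right:
Symbol P is a non-terminal. Add FIRST(P) \ {ε} = { 'f', 'g' }
P is nullable (ε ∈ FIRST(P)), continue to the next symbol.
Symbol g is a terminal. Add 'g' and stop.
FIRST(P g Y) = { 'f', 'g' }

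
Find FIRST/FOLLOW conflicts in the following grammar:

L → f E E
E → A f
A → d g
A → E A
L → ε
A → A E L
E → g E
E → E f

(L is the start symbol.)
Yes. L → f E E with FOLLOW(L) on { 'f' }

A FIRST/FOLLOW conflict occurs when a non-terminal N has a nullable alternative N → β (β ⇒* ε) and another alternative N → α with FIRST(α) ∩ FOLLOW(N) ≠ ∅: on such a lookahead the parser cannot decide between expanding α and letting N vanish via β.

Nullable non-terminals: L.

L: nullable alternative(s) L → ε; FOLLOW(L) = { $, 'd', 'f', 'g' }
  L → f E E: FIRST \ {ε} = { 'f' } — overlaps FOLLOW(L) on { 'f' }: CONFLICT
  L → ε: FIRST \ {ε} = { } — this is the only nullable alternative, skip

A, E have no nullable alternative, so no FIRST/FOLLOW check is needed there.

So the grammar has 1 FIRST/FOLLOW conflict (marked CONFLICT above).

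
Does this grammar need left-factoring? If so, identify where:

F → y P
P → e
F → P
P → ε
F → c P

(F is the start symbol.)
No, left-factoring is not needed

Left-factoring is needed when two productions for the same non-terminal
share a common prefix on the right-hand side.

Productions for F:
  F → y P
  F → P
  F → c P
Productions for P:
  P → e
  P → ε

No common prefixes found.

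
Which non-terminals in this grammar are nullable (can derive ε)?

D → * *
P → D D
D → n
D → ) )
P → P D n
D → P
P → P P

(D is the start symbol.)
A non-terminal is nullable if it can derive ε (the empty string): either it has an ε-production, or it has a production whose right-hand side consists entirely of nullable non-terminals.

There are no ε-productions, so no non-terminal can derive ε.
No non-terminals are nullable.

Answer: None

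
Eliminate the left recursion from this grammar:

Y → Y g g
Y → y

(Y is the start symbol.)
Y → y Y'
Y' → g g Y'
Y' → ε

Y is directly left-recursive. The standard transformation for
  A → A α₁ | ... | A α_m | β₁ | ... | β_n
is
  A  → β₁ A' | ... | β_n A'
  A' → α₁ A' | ... | α_m A' | ε

Y → y becomes Y → y Y'
Y → Y g g becomes Y' → g g Y'
Add Y' → ε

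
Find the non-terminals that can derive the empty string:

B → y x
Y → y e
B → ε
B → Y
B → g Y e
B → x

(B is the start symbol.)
A non-terminal is nullable if it can derive ε (the empty string): either it has an ε-production, or it has a production whose right-hand side consists entirely of nullable non-terminals.

ε-productions: B → ε
So B is immediately nullable.
No further non-terminal can be added: every production for the remaining non-terminals contains a terminal or a non-nullable non-terminal.
Nullable = { 'B' }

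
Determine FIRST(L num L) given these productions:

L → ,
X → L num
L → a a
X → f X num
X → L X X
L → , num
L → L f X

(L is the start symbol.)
{ ',', 'a' }

FIRST sets of the non-terminals involved (from the grammar, by fixed-point iteration):
  FIRST(L) = { ',', 'a' }

To compute FIRST(L num L), process the symbols left to right:
Symbol L is a non-terminal. Add FIRST(L) \ {ε} = { ',', 'a' }
L is not nullable (ε ∉ FIRST(L)), so stop here.
FIRST(L num L) = { ',', 'a' }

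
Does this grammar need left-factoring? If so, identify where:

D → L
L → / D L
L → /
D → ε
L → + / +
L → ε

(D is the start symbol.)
Yes, L has productions with common prefix '/'

Left-factoring is needed when two productions for the same non-terminal
share a common prefix on the right-hand side.

Productions for D:
  D → L
  D → ε
Productions for L:
  L → / D L
  L → /
  L → + / +
  L → ε

Found common prefix '/' in productions for L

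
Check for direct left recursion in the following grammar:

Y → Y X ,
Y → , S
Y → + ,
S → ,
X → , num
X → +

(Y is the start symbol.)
Direct left recursion occurs when N → N α for some non-terminal N (the right-hand side begins with the left-hand side itself).

Y → Y X ,: LEFT RECURSIVE (starts with Y)
Y → , S: starts with ','
Y → + ,: starts with '+'
S → ,: starts with ','
X → , num: starts with ','
X → +: starts with '+'

The grammar has direct left recursion on: Y.

Answer: Yes, Y is left-recursive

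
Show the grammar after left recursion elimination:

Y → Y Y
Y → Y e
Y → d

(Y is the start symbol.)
Y is directly left-recursive. The standard transformation for
  A → A α₁ | ... | A α_m | β₁ | ... | β_n
is
  A  → β₁ A' | ... | β_n A'
  A' → α₁ A' | ... | α_m A' | ε

Y → d becomes Y → d Y'
Y → Y Y becomes Y' → Y Y'
Y → Y e becomes Y' → e Y'
Add Y' → ε

Resulting grammar:
Y → d Y'
Y' → Y Y'
Y' → e Y'
Y' → ε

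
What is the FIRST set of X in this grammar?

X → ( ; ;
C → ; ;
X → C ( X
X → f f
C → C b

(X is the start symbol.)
{ '(', ';', 'f' }

To compute FIRST(X), examine every production with X on the left-hand side, reading each right-hand side left to right until a non-nullable symbol is reached.

FIRST sets of the other non-terminals involved (by the same procedure, iterated to a fixed point):
  FIRST(C) = { ';' }

From X → ( ; ;:
  - '(' is a terminal: add '(' and stop
From X → C ( X:
  - C is a non-terminal: add FIRST(C) \ {ε} = { ';' }
    C is not nullable, so stop
From X → f f:
  - f is a terminal: add 'f' and stop

Collecting: FIRST(X) = { '(', ';', 'f' }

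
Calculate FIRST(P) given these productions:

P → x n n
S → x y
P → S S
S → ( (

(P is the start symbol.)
To compute FIRST(P), examine every production with P on the left-hand side, reading each right-hand side left to right until a non-nullable symbol is reached.

FIRST sets of the other non-terminals involved (by the same procedure, iterated to a fixed point):
  FIRST(S) = { '(', 'x' }

From P → x n n:
  - x is a terminal: add 'x' and stop
From P → S S:
  - S is a non-terminal: add FIRST(S) \ {ε} = { '(', 'x' }
    S is not nullable, so stop

Collecting: FIRST(P) = { '(', 'x' }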